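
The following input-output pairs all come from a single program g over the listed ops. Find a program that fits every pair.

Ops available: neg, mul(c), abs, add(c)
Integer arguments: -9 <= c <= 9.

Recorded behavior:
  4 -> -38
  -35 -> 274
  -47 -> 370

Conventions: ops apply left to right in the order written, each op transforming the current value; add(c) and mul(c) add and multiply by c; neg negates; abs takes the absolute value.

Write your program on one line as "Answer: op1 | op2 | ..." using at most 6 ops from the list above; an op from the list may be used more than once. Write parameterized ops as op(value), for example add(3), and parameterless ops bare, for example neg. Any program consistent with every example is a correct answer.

mul(-8) | neg | add(9) | neg | add(3)

Check, running the answer program on each example:
  4 -> -32 -> 32 -> 41 -> -41 -> -38
  -35 -> 280 -> -280 -> -271 -> 271 -> 274
  -47 -> 376 -> -376 -> -367 -> 367 -> 370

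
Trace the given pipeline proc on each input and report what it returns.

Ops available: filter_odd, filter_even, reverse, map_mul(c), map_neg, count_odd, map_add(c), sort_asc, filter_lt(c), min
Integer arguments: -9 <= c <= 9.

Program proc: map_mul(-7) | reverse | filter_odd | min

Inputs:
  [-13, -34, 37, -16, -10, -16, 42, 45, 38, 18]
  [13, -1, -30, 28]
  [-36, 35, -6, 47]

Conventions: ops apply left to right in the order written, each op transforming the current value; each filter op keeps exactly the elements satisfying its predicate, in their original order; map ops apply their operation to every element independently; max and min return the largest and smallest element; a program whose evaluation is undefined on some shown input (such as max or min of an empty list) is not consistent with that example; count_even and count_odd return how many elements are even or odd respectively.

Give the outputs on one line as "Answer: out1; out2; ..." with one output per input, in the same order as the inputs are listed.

-315; -91; -329

Execution, op by op:
  [-13, -34, 37, -16, -10, -16, 42, 45, 38, 18] -> [91, 238, -259, 112, 70, 112, -294, -315, -266, -126] -> [-126, -266, -315, -294, 112, 70, 112, -259, 238, 91] -> [-315, -259, 91] -> -315
  [13, -1, -30, 28] -> [-91, 7, 210, -196] -> [-196, 210, 7, -91] -> [7, -91] -> -91
  [-36, 35, -6, 47] -> [252, -245, 42, -329] -> [-329, 42, -245, 252] -> [-329, -245] -> -329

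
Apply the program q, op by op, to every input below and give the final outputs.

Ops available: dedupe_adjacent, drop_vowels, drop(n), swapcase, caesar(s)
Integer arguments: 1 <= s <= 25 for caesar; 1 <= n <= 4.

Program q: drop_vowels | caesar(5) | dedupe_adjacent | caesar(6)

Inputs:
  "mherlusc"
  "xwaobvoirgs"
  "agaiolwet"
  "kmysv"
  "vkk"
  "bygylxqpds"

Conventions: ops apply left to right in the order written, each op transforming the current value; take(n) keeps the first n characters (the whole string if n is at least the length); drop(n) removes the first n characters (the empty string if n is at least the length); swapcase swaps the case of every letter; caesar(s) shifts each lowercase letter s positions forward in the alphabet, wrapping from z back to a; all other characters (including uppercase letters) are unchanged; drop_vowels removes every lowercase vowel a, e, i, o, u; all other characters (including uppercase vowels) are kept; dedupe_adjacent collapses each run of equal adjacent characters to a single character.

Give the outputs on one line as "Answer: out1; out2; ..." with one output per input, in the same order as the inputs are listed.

"xscwdn"; "ihmgcrd"; "rwhe"; "vxjdg"; "gv"; "mjrjwibaod"

Execution, op by op:
  "mherlusc" -> "mhrlsc" -> "rmwqxh" -> "rmwqxh" -> "xscwdn"
  "xwaobvoirgs" -> "xwbvrgs" -> "cbgawlx" -> "cbgawlx" -> "ihmgcrd"
  "agaiolwet" -> "glwt" -> "lqby" -> "lqby" -> "rwhe"
  "kmysv" -> "kmysv" -> "prdxa" -> "prdxa" -> "vxjdg"
  "vkk" -> "vkk" -> "app" -> "ap" -> "gv"
  "bygylxqpds" -> "bygylxqpds" -> "gdldqcvuix" -> "gdldqcvuix" -> "mjrjwibaod"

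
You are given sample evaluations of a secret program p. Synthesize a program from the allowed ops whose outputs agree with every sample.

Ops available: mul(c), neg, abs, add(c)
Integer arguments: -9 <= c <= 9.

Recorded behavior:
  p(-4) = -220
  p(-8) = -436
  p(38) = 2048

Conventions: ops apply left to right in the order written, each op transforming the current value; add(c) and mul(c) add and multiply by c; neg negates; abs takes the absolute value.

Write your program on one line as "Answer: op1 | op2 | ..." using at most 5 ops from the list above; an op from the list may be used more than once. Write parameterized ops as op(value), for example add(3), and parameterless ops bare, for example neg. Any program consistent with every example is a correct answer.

mul(-9) | mul(6) | add(4) | neg

Check, running the answer program on each example:
  -4 -> 36 -> 216 -> 220 -> -220
  -8 -> 72 -> 432 -> 436 -> -436
  38 -> -342 -> -2052 -> -2048 -> 2048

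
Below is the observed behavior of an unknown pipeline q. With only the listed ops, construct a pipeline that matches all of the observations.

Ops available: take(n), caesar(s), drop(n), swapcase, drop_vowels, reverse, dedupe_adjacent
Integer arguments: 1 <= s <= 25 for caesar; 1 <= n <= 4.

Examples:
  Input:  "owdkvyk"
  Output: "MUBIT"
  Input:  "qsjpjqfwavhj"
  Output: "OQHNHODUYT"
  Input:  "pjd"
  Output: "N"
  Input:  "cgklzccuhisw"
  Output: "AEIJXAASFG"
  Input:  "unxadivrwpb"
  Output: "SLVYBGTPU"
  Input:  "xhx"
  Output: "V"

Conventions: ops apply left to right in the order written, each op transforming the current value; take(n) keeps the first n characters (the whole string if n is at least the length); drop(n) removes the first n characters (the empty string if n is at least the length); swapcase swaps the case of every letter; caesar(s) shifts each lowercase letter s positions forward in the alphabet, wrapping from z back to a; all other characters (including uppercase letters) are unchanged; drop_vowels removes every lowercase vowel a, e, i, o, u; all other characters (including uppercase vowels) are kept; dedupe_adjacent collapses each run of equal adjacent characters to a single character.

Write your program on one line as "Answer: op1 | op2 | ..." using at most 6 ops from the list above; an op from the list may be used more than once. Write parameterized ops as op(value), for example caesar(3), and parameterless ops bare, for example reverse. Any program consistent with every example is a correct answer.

caesar(24) | reverse | drop(2) | swapcase | reverse

Check, running the answer program on each example:
  "owdkvyk" -> "mubitwi" -> "iwtibum" -> "tibum" -> "TIBUM" -> "MUBIT"
  "qsjpjqfwavhj" -> "oqhnhoduytfh" -> "hftyudohnhqo" -> "tyudohnhqo" -> "TYUDOHNHQO" -> "OQHNHODUYT"
  "pjd" -> "nhb" -> "bhn" -> "n" -> "N" -> "N"
  "cgklzccuhisw" -> "aeijxaasfgqu" -> "uqgfsaaxjiea" -> "gfsaaxjiea" -> "GFSAAXJIEA" -> "AEIJXAASFG"
  "unxadivrwpb" -> "slvybgtpunz" -> "znuptgbyvls" -> "uptgbyvls" -> "UPTGBYVLS" -> "SLVYBGTPU"
  "xhx" -> "vfv" -> "vfv" -> "v" -> "V" -> "V"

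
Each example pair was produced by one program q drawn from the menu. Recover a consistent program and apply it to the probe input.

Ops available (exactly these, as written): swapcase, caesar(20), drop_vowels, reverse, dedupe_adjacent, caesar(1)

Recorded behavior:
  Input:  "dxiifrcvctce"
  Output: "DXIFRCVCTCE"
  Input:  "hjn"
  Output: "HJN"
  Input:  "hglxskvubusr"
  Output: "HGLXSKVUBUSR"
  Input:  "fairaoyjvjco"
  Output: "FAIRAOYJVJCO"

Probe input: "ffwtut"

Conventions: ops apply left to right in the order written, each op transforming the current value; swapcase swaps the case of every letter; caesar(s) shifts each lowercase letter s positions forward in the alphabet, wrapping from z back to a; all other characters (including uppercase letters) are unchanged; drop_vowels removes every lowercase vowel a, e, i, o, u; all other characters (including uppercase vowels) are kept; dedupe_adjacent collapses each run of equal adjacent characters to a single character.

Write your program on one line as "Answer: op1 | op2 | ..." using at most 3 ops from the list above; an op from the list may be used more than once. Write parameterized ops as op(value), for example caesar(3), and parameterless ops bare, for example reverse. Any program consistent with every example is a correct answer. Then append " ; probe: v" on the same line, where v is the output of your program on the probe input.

swapcase | dedupe_adjacent ; probe: "FWTUT"

Check, running the answer program on each example:
  "dxiifrcvctce" -> "DXIIFRCVCTCE" -> "DXIFRCVCTCE"
  "hjn" -> "HJN" -> "HJN"
  "hglxskvubusr" -> "HGLXSKVUBUSR" -> "HGLXSKVUBUSR"
  "fairaoyjvjco" -> "FAIRAOYJVJCO" -> "FAIRAOYJVJCO"
  probe: "ffwtut" -> "FFWTUT" -> "FWTUT"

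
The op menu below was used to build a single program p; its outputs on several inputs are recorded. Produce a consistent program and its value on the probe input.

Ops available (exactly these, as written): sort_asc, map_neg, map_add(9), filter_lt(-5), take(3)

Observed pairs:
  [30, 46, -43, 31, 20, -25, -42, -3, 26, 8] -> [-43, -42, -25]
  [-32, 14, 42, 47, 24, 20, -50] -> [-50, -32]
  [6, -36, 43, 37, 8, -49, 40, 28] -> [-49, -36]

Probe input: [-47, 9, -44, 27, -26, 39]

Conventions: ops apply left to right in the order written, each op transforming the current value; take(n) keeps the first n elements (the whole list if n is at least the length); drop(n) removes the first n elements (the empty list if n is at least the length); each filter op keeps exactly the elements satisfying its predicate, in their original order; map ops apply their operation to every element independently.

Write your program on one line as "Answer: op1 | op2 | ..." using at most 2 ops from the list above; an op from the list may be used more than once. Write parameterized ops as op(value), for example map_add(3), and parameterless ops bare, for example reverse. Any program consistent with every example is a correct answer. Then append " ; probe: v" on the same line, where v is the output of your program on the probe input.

sort_asc | filter_lt(-5) ; probe: [-47, -44, -26]

Check, running the answer program on each example:
  [30, 46, -43, 31, 20, -25, -42, -3, 26, 8] -> [-43, -42, -25, -3, 8, 20, 26, 30, 31, 46] -> [-43, -42, -25]
  [-32, 14, 42, 47, 24, 20, -50] -> [-50, -32, 14, 20, 24, 42, 47] -> [-50, -32]
  [6, -36, 43, 37, 8, -49, 40, 28] -> [-49, -36, 6, 8, 28, 37, 40, 43] -> [-49, -36]
  probe: [-47, 9, -44, 27, -26, 39] -> [-47, -44, -26, 9, 27, 39] -> [-47, -44, -26]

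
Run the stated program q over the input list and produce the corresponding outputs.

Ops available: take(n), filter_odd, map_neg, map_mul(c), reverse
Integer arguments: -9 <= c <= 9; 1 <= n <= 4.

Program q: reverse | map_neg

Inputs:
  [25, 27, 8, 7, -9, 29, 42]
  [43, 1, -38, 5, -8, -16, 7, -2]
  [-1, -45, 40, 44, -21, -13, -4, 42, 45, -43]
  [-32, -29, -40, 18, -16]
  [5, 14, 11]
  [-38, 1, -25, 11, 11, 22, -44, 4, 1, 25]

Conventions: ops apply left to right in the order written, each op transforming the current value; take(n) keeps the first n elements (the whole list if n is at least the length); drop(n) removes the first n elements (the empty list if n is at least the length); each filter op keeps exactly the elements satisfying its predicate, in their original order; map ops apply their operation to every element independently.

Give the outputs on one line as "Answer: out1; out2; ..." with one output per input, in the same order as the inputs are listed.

[-42, -29, 9, -7, -8, -27, -25]; [2, -7, 16, 8, -5, 38, -1, -43]; [43, -45, -42, 4, 13, 21, -44, -40, 45, 1]; [16, -18, 40, 29, 32]; [-11, -14, -5]; [-25, -1, -4, 44, -22, -11, -11, 25, -1, 38]

Execution, op by op:
  [25, 27, 8, 7, -9, 29, 42] -> [42, 29, -9, 7, 8, 27, 25] -> [-42, -29, 9, -7, -8, -27, -25]
  [43, 1, -38, 5, -8, -16, 7, -2] -> [-2, 7, -16, -8, 5, -38, 1, 43] -> [2, -7, 16, 8, -5, 38, -1, -43]
  [-1, -45, 40, 44, -21, -13, -4, 42, 45, -43] -> [-43, 45, 42, -4, -13, -21, 44, 40, -45, -1] -> [43, -45, -42, 4, 13, 21, -44, -40, 45, 1]
  [-32, -29, -40, 18, -16] -> [-16, 18, -40, -29, -32] -> [16, -18, 40, 29, 32]
  [5, 14, 11] -> [11, 14, 5] -> [-11, -14, -5]
  [-38, 1, -25, 11, 11, 22, -44, 4, 1, 25] -> [25, 1, 4, -44, 22, 11, 11, -25, 1, -38] -> [-25, -1, -4, 44, -22, -11, -11, 25, -1, 38]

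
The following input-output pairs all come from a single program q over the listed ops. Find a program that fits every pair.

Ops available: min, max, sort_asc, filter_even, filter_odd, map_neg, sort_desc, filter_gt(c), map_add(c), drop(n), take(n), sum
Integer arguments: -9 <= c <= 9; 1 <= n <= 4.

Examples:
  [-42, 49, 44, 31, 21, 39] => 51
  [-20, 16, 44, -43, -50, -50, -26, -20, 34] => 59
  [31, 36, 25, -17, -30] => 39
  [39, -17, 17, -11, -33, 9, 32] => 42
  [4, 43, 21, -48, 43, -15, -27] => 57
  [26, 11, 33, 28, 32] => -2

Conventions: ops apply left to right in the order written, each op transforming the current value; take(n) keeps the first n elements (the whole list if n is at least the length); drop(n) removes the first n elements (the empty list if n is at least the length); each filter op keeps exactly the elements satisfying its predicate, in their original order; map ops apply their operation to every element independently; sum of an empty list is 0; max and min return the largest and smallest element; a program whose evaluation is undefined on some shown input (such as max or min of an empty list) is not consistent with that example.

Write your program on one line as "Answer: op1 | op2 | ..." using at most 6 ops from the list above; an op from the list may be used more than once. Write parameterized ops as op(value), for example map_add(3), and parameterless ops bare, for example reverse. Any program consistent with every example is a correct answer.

map_add(-5) | sort_asc | take(1) | map_add(-4) | map_neg | max

Check, running the answer program on each example:
  [-42, 49, 44, 31, 21, 39] -> [-47, 44, 39, 26, 16, 34] -> [-47, 16, 26, 34, 39, 44] -> [-47] -> [-51] -> [51] -> 51
  [-20, 16, 44, -43, -50, -50, -26, -20, 34] -> [-25, 11, 39, -48, -55, -55, -31, -25, 29] -> [-55, -55, -48, -31, -25, -25, 11, 29, 39] -> [-55] -> [-59] -> [59] -> 59
  [31, 36, 25, -17, -30] -> [26, 31, 20, -22, -35] -> [-35, -22, 20, 26, 31] -> [-35] -> [-39] -> [39] -> 39
  [39, -17, 17, -11, -33, 9, 32] -> [34, -22, 12, -16, -38, 4, 27] -> [-38, -22, -16, 4, 12, 27, 34] -> [-38] -> [-42] -> [42] -> 42
  [4, 43, 21, -48, 43, -15, -27] -> [-1, 38, 16, -53, 38, -20, -32] -> [-53, -32, -20, -1, 16, 38, 38] -> [-53] -> [-57] -> [57] -> 57
  [26, 11, 33, 28, 32] -> [21, 6, 28, 23, 27] -> [6, 21, 23, 27, 28] -> [6] -> [2] -> [-2] -> -2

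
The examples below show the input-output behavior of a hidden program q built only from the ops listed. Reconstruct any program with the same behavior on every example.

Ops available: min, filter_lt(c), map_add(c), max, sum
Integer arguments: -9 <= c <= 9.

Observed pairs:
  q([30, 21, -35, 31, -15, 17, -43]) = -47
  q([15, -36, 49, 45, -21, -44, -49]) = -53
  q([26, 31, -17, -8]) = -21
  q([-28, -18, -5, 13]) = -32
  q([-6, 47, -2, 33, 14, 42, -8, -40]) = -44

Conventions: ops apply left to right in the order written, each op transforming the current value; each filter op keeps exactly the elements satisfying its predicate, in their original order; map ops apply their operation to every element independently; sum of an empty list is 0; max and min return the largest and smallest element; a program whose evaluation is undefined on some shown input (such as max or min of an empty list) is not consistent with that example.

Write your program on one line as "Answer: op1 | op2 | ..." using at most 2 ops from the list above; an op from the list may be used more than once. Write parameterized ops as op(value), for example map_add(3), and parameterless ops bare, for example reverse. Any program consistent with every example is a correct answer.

map_add(-4) | min

Check, running the answer program on each example:
  [30, 21, -35, 31, -15, 17, -43] -> [26, 17, -39, 27, -19, 13, -47] -> -47
  [15, -36, 49, 45, -21, -44, -49] -> [11, -40, 45, 41, -25, -48, -53] -> -53
  [26, 31, -17, -8] -> [22, 27, -21, -12] -> -21
  [-28, -18, -5, 13] -> [-32, -22, -9, 9] -> -32
  [-6, 47, -2, 33, 14, 42, -8, -40] -> [-10, 43, -6, 29, 10, 38, -12, -44] -> -44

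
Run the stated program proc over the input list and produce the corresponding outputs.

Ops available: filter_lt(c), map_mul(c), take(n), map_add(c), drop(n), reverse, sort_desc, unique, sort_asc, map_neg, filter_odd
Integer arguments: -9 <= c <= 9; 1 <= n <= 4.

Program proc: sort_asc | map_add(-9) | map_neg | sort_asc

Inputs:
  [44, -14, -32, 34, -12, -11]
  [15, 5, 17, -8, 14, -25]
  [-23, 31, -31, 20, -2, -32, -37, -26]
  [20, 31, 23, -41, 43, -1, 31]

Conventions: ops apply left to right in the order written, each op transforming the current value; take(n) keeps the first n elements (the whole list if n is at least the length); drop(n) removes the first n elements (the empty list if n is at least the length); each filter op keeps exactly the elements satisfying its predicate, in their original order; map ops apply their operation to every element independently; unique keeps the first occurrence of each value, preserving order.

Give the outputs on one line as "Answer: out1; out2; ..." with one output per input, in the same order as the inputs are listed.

[-35, -25, 20, 21, 23, 41]; [-8, -6, -5, 4, 17, 34]; [-22, -11, 11, 32, 35, 40, 41, 46]; [-34, -22, -22, -14, -11, 10, 50]

Execution, op by op:
  [44, -14, -32, 34, -12, -11] -> [-32, -14, -12, -11, 34, 44] -> [-41, -23, -21, -20, 25, 35] -> [41, 23, 21, 20, -25, -35] -> [-35, -25, 20, 21, 23, 41]
  [15, 5, 17, -8, 14, -25] -> [-25, -8, 5, 14, 15, 17] -> [-34, -17, -4, 5, 6, 8] -> [34, 17, 4, -5, -6, -8] -> [-8, -6, -5, 4, 17, 34]
  [-23, 31, -31, 20, -2, -32, -37, -26] -> [-37, -32, -31, -26, -23, -2, 20, 31] -> [-46, -41, -40, -35, -32, -11, 11, 22] -> [46, 41, 40, 35, 32, 11, -11, -22] -> [-22, -11, 11, 32, 35, 40, 41, 46]
  [20, 31, 23, -41, 43, -1, 31] -> [-41, -1, 20, 23, 31, 31, 43] -> [-50, -10, 11, 14, 22, 22, 34] -> [50, 10, -11, -14, -22, -22, -34] -> [-34, -22, -22, -14, -11, 10, 50]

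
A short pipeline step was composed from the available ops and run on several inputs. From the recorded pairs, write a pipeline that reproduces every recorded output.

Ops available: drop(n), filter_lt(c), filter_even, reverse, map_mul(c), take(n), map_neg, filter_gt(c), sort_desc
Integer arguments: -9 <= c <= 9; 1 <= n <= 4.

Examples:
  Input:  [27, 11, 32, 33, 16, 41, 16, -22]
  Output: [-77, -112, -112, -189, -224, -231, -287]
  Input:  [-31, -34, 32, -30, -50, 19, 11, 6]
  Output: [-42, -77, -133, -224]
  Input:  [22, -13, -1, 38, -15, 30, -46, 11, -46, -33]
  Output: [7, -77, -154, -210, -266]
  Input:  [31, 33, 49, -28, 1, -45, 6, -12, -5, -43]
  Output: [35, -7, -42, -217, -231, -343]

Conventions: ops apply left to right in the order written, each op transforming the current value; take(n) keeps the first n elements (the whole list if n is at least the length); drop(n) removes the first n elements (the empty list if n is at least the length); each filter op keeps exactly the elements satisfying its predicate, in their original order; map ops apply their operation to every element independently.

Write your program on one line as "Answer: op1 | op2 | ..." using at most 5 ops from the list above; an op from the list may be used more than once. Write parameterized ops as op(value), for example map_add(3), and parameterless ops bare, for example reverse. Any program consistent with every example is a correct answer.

sort_desc | filter_gt(-9) | map_mul(-7) | reverse

Check, running the answer program on each example:
  [27, 11, 32, 33, 16, 41, 16, -22] -> [41, 33, 32, 27, 16, 16, 11, -22] -> [41, 33, 32, 27, 16, 16, 11] -> [-287, -231, -224, -189, -112, -112, -77] -> [-77, -112, -112, -189, -224, -231, -287]
  [-31, -34, 32, -30, -50, 19, 11, 6] -> [32, 19, 11, 6, -30, -31, -34, -50] -> [32, 19, 11, 6] -> [-224, -133, -77, -42] -> [-42, -77, -133, -224]
  [22, -13, -1, 38, -15, 30, -46, 11, -46, -33] -> [38, 30, 22, 11, -1, -13, -15, -33, -46, -46] -> [38, 30, 22, 11, -1] -> [-266, -210, -154, -77, 7] -> [7, -77, -154, -210, -266]
  [31, 33, 49, -28, 1, -45, 6, -12, -5, -43] -> [49, 33, 31, 6, 1, -5, -12, -28, -43, -45] -> [49, 33, 31, 6, 1, -5] -> [-343, -231, -217, -42, -7, 35] -> [35, -7, -42, -217, -231, -343]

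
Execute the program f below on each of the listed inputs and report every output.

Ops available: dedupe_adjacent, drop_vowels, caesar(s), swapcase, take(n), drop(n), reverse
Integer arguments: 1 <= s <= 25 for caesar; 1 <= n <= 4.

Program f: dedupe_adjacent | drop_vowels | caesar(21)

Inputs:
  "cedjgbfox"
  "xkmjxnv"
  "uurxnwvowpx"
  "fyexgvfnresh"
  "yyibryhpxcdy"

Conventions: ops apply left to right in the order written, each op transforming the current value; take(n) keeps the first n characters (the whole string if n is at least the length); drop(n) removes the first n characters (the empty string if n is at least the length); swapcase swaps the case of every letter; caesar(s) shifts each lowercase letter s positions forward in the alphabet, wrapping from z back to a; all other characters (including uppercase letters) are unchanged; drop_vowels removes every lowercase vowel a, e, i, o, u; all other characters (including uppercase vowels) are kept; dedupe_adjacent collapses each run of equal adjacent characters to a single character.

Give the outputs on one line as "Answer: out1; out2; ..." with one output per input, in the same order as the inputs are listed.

Execution, op by op:
  "cedjgbfox" -> "cedjgbfox" -> "cdjgbfx" -> "xyebwas"
  "xkmjxnv" -> "xkmjxnv" -> "xkmjxnv" -> "sfhesiq"
  "uurxnwvowpx" -> "urxnwvowpx" -> "rxnwvwpx" -> "msirqrks"
  "fyexgvfnresh" -> "fyexgvfnresh" -> "fyxgvfnrsh" -> "atsbqaimnc"
  "yyibryhpxcdy" -> "yibryhpxcdy" -> "ybryhpxcdy" -> "twmtcksxyt"

"xyebwas"; "sfhesiq"; "msirqrks"; "atsbqaimnc"; "twmtcksxyt"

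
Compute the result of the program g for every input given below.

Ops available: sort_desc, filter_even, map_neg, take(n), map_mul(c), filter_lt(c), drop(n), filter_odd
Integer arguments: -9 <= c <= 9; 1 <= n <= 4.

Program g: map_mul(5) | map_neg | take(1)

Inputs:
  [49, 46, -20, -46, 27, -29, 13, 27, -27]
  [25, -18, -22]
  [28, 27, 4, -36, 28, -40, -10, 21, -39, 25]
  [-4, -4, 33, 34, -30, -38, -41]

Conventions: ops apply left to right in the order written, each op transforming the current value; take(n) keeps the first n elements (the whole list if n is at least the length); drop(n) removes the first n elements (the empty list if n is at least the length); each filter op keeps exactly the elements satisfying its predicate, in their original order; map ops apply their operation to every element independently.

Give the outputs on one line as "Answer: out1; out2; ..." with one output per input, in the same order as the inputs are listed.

Execution, op by op:
  [49, 46, -20, -46, 27, -29, 13, 27, -27] -> [245, 230, -100, -230, 135, -145, 65, 135, -135] -> [-245, -230, 100, 230, -135, 145, -65, -135, 135] -> [-245]
  [25, -18, -22] -> [125, -90, -110] -> [-125, 90, 110] -> [-125]
  [28, 27, 4, -36, 28, -40, -10, 21, -39, 25] -> [140, 135, 20, -180, 140, -200, -50, 105, -195, 125] -> [-140, -135, -20, 180, -140, 200, 50, -105, 195, -125] -> [-140]
  [-4, -4, 33, 34, -30, -38, -41] -> [-20, -20, 165, 170, -150, -190, -205] -> [20, 20, -165, -170, 150, 190, 205] -> [20]

[-245]; [-125]; [-140]; [20]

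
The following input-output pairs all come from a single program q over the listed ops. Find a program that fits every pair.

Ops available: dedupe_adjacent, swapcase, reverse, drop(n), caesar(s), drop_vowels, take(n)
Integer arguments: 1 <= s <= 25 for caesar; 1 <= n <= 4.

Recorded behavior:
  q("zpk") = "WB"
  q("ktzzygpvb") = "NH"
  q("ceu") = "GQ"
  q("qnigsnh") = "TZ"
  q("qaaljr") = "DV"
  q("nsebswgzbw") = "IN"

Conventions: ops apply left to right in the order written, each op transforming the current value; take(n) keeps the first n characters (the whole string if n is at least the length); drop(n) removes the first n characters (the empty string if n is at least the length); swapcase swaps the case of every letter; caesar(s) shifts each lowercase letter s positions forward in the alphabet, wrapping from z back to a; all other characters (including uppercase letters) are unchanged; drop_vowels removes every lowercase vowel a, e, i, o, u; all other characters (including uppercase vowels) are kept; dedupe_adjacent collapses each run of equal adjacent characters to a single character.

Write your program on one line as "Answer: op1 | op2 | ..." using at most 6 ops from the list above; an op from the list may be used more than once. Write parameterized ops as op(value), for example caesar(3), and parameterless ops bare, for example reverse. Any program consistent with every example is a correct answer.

caesar(19) | reverse | caesar(19) | take(2) | swapcase

Check, running the answer program on each example:
  "zpk" -> "sid" -> "dis" -> "wbl" -> "wb" -> "WB"
  "ktzzygpvb" -> "dmssrziou" -> "uoizrssmd" -> "nhbskllfw" -> "nh" -> "NH"
  "ceu" -> "vxn" -> "nxv" -> "gqo" -> "gq" -> "GQ"
  "qnigsnh" -> "jgbzlga" -> "aglzbgj" -> "tzesuzc" -> "tz" -> "TZ"
  "qaaljr" -> "jtteck" -> "kcettj" -> "dvxmmc" -> "dv" -> "DV"
  "nsebswgzbw" -> "glxulpzsup" -> "puszpluxlg" -> "inlsienqez" -> "in" -> "IN"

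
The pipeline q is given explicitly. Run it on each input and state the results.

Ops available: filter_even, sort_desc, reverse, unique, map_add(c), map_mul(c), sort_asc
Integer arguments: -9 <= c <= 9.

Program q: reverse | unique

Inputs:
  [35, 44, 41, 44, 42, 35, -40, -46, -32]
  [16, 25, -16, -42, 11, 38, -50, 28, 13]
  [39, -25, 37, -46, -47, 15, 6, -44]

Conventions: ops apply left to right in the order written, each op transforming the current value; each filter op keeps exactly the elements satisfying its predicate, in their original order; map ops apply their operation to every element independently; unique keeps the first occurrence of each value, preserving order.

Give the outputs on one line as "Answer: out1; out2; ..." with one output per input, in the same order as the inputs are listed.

Execution, op by op:
  [35, 44, 41, 44, 42, 35, -40, -46, -32] -> [-32, -46, -40, 35, 42, 44, 41, 44, 35] -> [-32, -46, -40, 35, 42, 44, 41]
  [16, 25, -16, -42, 11, 38, -50, 28, 13] -> [13, 28, -50, 38, 11, -42, -16, 25, 16] -> [13, 28, -50, 38, 11, -42, -16, 25, 16]
  [39, -25, 37, -46, -47, 15, 6, -44] -> [-44, 6, 15, -47, -46, 37, -25, 39] -> [-44, 6, 15, -47, -46, 37, -25, 39]

[-32, -46, -40, 35, 42, 44, 41]; [13, 28, -50, 38, 11, -42, -16, 25, 16]; [-44, 6, 15, -47, -46, 37, -25, 39]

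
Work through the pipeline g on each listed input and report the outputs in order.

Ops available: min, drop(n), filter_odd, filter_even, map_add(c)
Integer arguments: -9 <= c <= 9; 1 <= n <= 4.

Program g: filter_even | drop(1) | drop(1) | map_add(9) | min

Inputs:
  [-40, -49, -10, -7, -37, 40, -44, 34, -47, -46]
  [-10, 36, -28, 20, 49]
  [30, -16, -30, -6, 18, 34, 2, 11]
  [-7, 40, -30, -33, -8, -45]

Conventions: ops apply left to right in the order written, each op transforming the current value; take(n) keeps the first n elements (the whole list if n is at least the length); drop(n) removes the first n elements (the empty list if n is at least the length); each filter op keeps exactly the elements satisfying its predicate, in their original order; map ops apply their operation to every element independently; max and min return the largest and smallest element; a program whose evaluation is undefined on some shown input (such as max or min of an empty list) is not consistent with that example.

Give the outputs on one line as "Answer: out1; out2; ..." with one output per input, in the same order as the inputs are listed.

Execution, op by op:
  [-40, -49, -10, -7, -37, 40, -44, 34, -47, -46] -> [-40, -10, 40, -44, 34, -46] -> [-10, 40, -44, 34, -46] -> [40, -44, 34, -46] -> [49, -35, 43, -37] -> -37
  [-10, 36, -28, 20, 49] -> [-10, 36, -28, 20] -> [36, -28, 20] -> [-28, 20] -> [-19, 29] -> -19
  [30, -16, -30, -6, 18, 34, 2, 11] -> [30, -16, -30, -6, 18, 34, 2] -> [-16, -30, -6, 18, 34, 2] -> [-30, -6, 18, 34, 2] -> [-21, 3, 27, 43, 11] -> -21
  [-7, 40, -30, -33, -8, -45] -> [40, -30, -8] -> [-30, -8] -> [-8] -> [1] -> 1

-37; -19; -21; 1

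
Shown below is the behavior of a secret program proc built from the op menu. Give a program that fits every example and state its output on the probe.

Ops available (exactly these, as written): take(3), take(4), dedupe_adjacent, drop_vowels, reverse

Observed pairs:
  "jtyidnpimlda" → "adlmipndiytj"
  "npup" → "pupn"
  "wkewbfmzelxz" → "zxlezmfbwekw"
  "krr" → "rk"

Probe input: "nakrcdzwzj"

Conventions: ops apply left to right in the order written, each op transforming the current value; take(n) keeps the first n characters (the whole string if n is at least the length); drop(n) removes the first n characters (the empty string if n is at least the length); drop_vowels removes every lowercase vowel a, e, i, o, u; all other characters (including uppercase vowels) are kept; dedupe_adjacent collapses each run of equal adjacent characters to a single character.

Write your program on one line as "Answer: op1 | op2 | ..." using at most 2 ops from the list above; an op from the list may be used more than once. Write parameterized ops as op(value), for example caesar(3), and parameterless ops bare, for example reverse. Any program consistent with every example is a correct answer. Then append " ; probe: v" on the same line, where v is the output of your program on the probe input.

dedupe_adjacent | reverse ; probe: "jzwzdcrkan"

Check, running the answer program on each example:
  "jtyidnpimlda" -> "jtyidnpimlda" -> "adlmipndiytj"
  "npup" -> "npup" -> "pupn"
  "wkewbfmzelxz" -> "wkewbfmzelxz" -> "zxlezmfbwekw"
  "krr" -> "kr" -> "rk"
  probe: "nakrcdzwzj" -> "nakrcdzwzj" -> "jzwzdcrkan"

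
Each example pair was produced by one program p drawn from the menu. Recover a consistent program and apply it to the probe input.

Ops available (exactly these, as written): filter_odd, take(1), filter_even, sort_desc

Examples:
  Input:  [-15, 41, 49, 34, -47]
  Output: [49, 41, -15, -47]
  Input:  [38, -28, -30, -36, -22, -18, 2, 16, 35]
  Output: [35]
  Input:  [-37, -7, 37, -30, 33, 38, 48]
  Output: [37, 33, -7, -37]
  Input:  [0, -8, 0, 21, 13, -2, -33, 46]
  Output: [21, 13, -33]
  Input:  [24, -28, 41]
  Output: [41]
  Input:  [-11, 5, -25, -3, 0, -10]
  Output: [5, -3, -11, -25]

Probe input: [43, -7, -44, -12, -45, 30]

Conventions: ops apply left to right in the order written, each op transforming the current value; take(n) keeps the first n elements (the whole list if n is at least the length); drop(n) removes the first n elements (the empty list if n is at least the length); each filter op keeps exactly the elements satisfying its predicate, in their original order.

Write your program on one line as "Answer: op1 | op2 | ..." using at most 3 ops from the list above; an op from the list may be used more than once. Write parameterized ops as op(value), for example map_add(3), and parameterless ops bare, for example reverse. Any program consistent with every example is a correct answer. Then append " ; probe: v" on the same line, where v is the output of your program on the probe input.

filter_odd | sort_desc ; probe: [43, -7, -45]

Check, running the answer program on each example:
  [-15, 41, 49, 34, -47] -> [-15, 41, 49, -47] -> [49, 41, -15, -47]
  [38, -28, -30, -36, -22, -18, 2, 16, 35] -> [35] -> [35]
  [-37, -7, 37, -30, 33, 38, 48] -> [-37, -7, 37, 33] -> [37, 33, -7, -37]
  [0, -8, 0, 21, 13, -2, -33, 46] -> [21, 13, -33] -> [21, 13, -33]
  [24, -28, 41] -> [41] -> [41]
  [-11, 5, -25, -3, 0, -10] -> [-11, 5, -25, -3] -> [5, -3, -11, -25]
  probe: [43, -7, -44, -12, -45, 30] -> [43, -7, -45] -> [43, -7, -45]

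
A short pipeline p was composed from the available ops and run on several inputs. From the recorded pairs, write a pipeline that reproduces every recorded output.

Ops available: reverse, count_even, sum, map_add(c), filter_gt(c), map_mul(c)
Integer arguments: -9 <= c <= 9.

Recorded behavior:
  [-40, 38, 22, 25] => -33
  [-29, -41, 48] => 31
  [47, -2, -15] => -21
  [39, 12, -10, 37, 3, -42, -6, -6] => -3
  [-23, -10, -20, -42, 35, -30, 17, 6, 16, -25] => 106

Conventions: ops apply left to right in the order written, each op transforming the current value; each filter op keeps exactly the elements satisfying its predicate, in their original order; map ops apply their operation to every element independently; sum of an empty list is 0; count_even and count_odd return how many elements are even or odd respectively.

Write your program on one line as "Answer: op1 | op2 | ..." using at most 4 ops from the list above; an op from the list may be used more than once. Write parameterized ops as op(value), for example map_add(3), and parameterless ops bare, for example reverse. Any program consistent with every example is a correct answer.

reverse | map_mul(-1) | map_add(3) | sum

Check, running the answer program on each example:
  [-40, 38, 22, 25] -> [25, 22, 38, -40] -> [-25, -22, -38, 40] -> [-22, -19, -35, 43] -> -33
  [-29, -41, 48] -> [48, -41, -29] -> [-48, 41, 29] -> [-45, 44, 32] -> 31
  [47, -2, -15] -> [-15, -2, 47] -> [15, 2, -47] -> [18, 5, -44] -> -21
  [39, 12, -10, 37, 3, -42, -6, -6] -> [-6, -6, -42, 3, 37, -10, 12, 39] -> [6, 6, 42, -3, -37, 10, -12, -39] -> [9, 9, 45, 0, -34, 13, -9, -36] -> -3
  [-23, -10, -20, -42, 35, -30, 17, 6, 16, -25] -> [-25, 16, 6, 17, -30, 35, -42, -20, -10, -23] -> [25, -16, -6, -17, 30, -35, 42, 20, 10, 23] -> [28, -13, -3, -14, 33, -32, 45, 23, 13, 26] -> 106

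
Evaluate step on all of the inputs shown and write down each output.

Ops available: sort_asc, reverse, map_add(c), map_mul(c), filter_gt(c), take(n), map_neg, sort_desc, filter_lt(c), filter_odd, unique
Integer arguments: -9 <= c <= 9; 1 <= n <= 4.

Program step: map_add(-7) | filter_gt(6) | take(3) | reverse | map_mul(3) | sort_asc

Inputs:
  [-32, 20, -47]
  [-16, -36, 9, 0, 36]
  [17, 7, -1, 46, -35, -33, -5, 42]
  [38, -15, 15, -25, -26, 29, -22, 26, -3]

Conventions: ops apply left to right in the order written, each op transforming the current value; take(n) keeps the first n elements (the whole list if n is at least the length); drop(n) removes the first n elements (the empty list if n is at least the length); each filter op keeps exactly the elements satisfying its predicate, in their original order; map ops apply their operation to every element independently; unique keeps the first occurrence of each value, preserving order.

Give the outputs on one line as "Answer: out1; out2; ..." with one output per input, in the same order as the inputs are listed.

[39]; [87]; [30, 105, 117]; [24, 66, 93]

Execution, op by op:
  [-32, 20, -47] -> [-39, 13, -54] -> [13] -> [13] -> [13] -> [39] -> [39]
  [-16, -36, 9, 0, 36] -> [-23, -43, 2, -7, 29] -> [29] -> [29] -> [29] -> [87] -> [87]
  [17, 7, -1, 46, -35, -33, -5, 42] -> [10, 0, -8, 39, -42, -40, -12, 35] -> [10, 39, 35] -> [10, 39, 35] -> [35, 39, 10] -> [105, 117, 30] -> [30, 105, 117]
  [38, -15, 15, -25, -26, 29, -22, 26, -3] -> [31, -22, 8, -32, -33, 22, -29, 19, -10] -> [31, 8, 22, 19] -> [31, 8, 22] -> [22, 8, 31] -> [66, 24, 93] -> [24, 66, 93]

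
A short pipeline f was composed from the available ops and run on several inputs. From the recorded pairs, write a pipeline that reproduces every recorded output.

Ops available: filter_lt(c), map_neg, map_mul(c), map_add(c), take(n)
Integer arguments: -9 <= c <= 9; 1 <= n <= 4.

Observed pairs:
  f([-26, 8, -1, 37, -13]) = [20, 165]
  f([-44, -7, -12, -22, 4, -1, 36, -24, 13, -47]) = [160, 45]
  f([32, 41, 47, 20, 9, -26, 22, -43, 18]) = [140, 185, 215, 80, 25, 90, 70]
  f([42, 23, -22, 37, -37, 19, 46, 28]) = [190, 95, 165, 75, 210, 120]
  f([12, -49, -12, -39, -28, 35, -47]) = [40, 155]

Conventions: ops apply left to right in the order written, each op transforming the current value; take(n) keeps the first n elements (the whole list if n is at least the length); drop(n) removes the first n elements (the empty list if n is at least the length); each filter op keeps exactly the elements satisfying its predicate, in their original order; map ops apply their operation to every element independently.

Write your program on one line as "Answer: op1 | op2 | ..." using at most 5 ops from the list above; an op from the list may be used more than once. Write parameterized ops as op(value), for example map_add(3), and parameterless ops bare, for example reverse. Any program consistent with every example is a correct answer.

map_add(-4) | map_mul(-1) | filter_lt(-1) | map_mul(-5)

Check, running the answer program on each example:
  [-26, 8, -1, 37, -13] -> [-30, 4, -5, 33, -17] -> [30, -4, 5, -33, 17] -> [-4, -33] -> [20, 165]
  [-44, -7, -12, -22, 4, -1, 36, -24, 13, -47] -> [-48, -11, -16, -26, 0, -5, 32, -28, 9, -51] -> [48, 11, 16, 26, 0, 5, -32, 28, -9, 51] -> [-32, -9] -> [160, 45]
  [32, 41, 47, 20, 9, -26, 22, -43, 18] -> [28, 37, 43, 16, 5, -30, 18, -47, 14] -> [-28, -37, -43, -16, -5, 30, -18, 47, -14] -> [-28, -37, -43, -16, -5, -18, -14] -> [140, 185, 215, 80, 25, 90, 70]
  [42, 23, -22, 37, -37, 19, 46, 28] -> [38, 19, -26, 33, -41, 15, 42, 24] -> [-38, -19, 26, -33, 41, -15, -42, -24] -> [-38, -19, -33, -15, -42, -24] -> [190, 95, 165, 75, 210, 120]
  [12, -49, -12, -39, -28, 35, -47] -> [8, -53, -16, -43, -32, 31, -51] -> [-8, 53, 16, 43, 32, -31, 51] -> [-8, -31] -> [40, 155]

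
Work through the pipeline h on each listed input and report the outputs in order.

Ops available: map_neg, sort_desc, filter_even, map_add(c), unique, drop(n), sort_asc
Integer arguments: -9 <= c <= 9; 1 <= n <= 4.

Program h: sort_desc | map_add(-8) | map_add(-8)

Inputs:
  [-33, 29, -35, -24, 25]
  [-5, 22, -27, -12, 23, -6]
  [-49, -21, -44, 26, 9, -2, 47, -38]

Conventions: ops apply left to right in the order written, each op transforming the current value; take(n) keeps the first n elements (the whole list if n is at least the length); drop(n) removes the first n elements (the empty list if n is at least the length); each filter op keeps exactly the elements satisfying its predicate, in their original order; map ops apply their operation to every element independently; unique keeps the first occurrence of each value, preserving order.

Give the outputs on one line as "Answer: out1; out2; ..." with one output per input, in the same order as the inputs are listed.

Execution, op by op:
  [-33, 29, -35, -24, 25] -> [29, 25, -24, -33, -35] -> [21, 17, -32, -41, -43] -> [13, 9, -40, -49, -51]
  [-5, 22, -27, -12, 23, -6] -> [23, 22, -5, -6, -12, -27] -> [15, 14, -13, -14, -20, -35] -> [7, 6, -21, -22, -28, -43]
  [-49, -21, -44, 26, 9, -2, 47, -38] -> [47, 26, 9, -2, -21, -38, -44, -49] -> [39, 18, 1, -10, -29, -46, -52, -57] -> [31, 10, -7, -18, -37, -54, -60, -65]

[13, 9, -40, -49, -51]; [7, 6, -21, -22, -28, -43]; [31, 10, -7, -18, -37, -54, -60, -65]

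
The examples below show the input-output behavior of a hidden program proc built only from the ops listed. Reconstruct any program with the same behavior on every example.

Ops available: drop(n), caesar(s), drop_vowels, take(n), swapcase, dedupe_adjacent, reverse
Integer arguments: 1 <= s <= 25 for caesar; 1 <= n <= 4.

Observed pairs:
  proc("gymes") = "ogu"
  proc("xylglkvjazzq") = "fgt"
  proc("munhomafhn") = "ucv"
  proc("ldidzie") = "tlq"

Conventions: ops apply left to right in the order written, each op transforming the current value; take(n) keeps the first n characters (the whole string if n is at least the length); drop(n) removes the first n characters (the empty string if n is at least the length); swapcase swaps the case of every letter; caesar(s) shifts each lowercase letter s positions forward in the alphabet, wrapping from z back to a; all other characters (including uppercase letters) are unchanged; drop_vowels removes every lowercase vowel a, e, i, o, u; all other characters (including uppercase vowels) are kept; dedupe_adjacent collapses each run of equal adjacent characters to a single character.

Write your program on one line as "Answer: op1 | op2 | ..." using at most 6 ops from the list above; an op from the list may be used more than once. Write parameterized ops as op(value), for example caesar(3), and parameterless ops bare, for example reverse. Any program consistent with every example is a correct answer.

reverse | caesar(8) | reverse | dedupe_adjacent | take(3)

Check, running the answer program on each example:
  "gymes" -> "semyg" -> "amugo" -> "oguma" -> "oguma" -> "ogu"
  "xylglkvjazzq" -> "qzzajvklglyx" -> "yhhirdstotgf" -> "fgtotsdrihhy" -> "fgtotsdrihy" -> "fgt"
  "munhomafhn" -> "nhfamohnum" -> "vpniuwpvcu" -> "ucvpwuinpv" -> "ucvpwuinpv" -> "ucv"
  "ldidzie" -> "eizdidl" -> "mqhlqlt" -> "tlqlhqm" -> "tlqlhqm" -> "tlq"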